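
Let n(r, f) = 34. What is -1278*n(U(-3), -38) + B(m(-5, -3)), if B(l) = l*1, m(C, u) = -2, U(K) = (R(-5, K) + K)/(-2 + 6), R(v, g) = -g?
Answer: -43454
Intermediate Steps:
U(K) = 0 (U(K) = (-K + K)/(-2 + 6) = 0/4 = 0*(1/4) = 0)
B(l) = l
-1278*n(U(-3), -38) + B(m(-5, -3)) = -1278*34 - 2 = -43452 - 2 = -43454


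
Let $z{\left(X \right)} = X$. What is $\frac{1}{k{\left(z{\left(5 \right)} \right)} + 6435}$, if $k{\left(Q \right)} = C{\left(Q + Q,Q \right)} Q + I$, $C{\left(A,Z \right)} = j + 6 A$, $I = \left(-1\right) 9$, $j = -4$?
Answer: $\frac{1}{6706} \approx 0.00014912$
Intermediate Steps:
$I = -9$
$C{\left(A,Z \right)} = -4 + 6 A$
$k{\left(Q \right)} = -9 + Q \left(-4 + 12 Q\right)$ ($k{\left(Q \right)} = \left(-4 + 6 \left(Q + Q\right)\right) Q - 9 = \left(-4 + 6 \cdot 2 Q\right) Q - 9 = \left(-4 + 12 Q\right) Q - 9 = Q \left(-4 + 12 Q\right) - 9 = -9 + Q \left(-4 + 12 Q\right)$)
$\frac{1}{k{\left(z{\left(5 \right)} \right)} + 6435} = \frac{1}{\left(-9 + 4 \cdot 5 \left(-1 + 3 \cdot 5\right)\right) + 6435} = \frac{1}{\left(-9 + 4 \cdot 5 \left(-1 + 15\right)\right) + 6435} = \frac{1}{\left(-9 + 4 \cdot 5 \cdot 14\right) + 6435} = \frac{1}{\left(-9 + 280\right) + 6435} = \frac{1}{271 + 6435} = \frac{1}{6706}$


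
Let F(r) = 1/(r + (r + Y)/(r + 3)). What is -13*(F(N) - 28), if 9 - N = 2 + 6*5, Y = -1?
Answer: 39741/109 ≈ 364.60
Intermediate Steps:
N = -23 (N = 9 - (2 + 6*5) = 9 - (2 + 30) = 9 - 1*32 = 9 - 32 = -23)
F(r) = 1/(r + (-1 + r)/(3 + r)) (F(r) = 1/(r + (r - 1)/(r + 3)) = 1/(r + (-1 + r)/(3 + r)))
-13*(F(N) - 28) = -13*((3 - 23)/(-1 + (-23)² + 4*(-23)) - 28) = -13*(-20/(-1 + 529 - 92) - 28) = -13*(-20/436 - 28) = -13*((1/436)*(-20) - 28) = -13*(-5/109 - 28) = -13*(-3057/109) = 39741/109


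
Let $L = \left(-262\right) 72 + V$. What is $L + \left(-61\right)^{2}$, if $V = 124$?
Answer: $-15019$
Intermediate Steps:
$L = -18740$ ($L = \left(-262\right) 72 + 124 = -18864 + 124 = -18740$)
$L + \left(-61\right)^{2} = -18740 + \left(-61\right)^{2} = -18740 + 3721 = -15019$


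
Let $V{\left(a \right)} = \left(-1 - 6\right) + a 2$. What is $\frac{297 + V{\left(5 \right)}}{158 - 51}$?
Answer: $\frac{300}{107} \approx 2.8037$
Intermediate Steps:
$V{\left(a \right)} = -7 + 2 a$ ($V{\left(a \right)} = \left(-1 - 6\right) + 2 a = -7 + 2 a$)
$\frac{297 + V{\left(5 \right)}}{158 - 51} = \frac{297 + \left(-7 + 2 \cdot 5\right)}{158 - 51} = \frac{297 + \left(-7 + 10\right)}{107} = \left(297 + 3\right) \frac{1}{107} = 300 \cdot \frac{1}{107} = \frac{300}{107}$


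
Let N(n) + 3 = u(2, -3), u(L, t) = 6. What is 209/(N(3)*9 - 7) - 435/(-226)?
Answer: 27967/2260 ≈ 12.375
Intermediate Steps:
N(n) = 3 (N(n) = -3 + 6 = 3)
209/(N(3)*9 - 7) - 435/(-226) = 209/(3*9 - 7) - 435/(-226) = 209/(27 - 7) - 435*(-1/226) = 209/20 + 435/226 = 27967/2260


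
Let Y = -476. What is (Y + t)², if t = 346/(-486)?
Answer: 13419137281/59049 ≈ 2.2725e+5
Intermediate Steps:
t = -173/243 (t = 346*(-1/486) = -173/243 ≈ -0.71193)
(Y + t)² = (-476 - 173/243)² = (-115841/243)² = 13419137281/59049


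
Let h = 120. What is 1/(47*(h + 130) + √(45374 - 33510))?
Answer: 5875/69025318 - √2966/69025318 ≈ 8.4325e-5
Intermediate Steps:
1/(47*(h + 130) + √(45374 - 33510)) = 1/(47*(120 + 130) + √(45374 - 33510)) = 1/(47*250 + √11864) = 1/(11750 + 2*√2966)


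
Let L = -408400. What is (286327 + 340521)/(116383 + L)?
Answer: -626848/292017 ≈ -2.1466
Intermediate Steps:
(286327 + 340521)/(116383 + L) = (286327 + 340521)/(116383 - 408400) = 626848/(-292017) = 626848*(-1/292017) = -626848/292017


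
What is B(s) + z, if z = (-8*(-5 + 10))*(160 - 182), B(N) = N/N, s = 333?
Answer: 881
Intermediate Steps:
B(N) = 1
z = 880 (z = -8*5*(-22) = -40*(-22) = 880)
B(s) + z = 1 + 880 = 881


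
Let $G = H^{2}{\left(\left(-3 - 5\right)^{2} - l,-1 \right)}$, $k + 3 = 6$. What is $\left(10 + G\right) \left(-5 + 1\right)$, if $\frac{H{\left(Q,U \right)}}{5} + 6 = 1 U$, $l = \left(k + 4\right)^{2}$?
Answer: $-4940$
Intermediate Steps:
$k = 3$ ($k = -3 + 6 = 3$)
$l = 49$ ($l = \left(3 + 4\right)^{2} = 7^{2} = 49$)
$H{\left(Q,U \right)} = -30 + 5 U$ ($H{\left(Q,U \right)} = -30 + 5 \cdot 1 U = -30 + 5 U$)
$G = 1225$ ($G = \left(-30 + 5 \left(-1\right)\right)^{2} = \left(-30 - 5\right)^{2} = \left(-35\right)^{2} = 1225$)
$\left(10 + G\right) \left(-5 + 1\right) = \left(10 + 1225\right) \left(-5 + 1\right) = 1235 \left(-4\right) = -4940$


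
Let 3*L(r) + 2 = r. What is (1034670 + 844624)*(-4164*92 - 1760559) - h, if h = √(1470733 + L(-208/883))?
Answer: -4028542945218 - √1146713761023/883 ≈ -4.0285e+12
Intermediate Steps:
L(r) = -⅔ + r/3
h = √1146713761023/883 (h = √(1470733 + (-⅔ + (-208/883)/3)) = √(1470733 + (-⅔ + (-208*1/883)/3)) = √(1470733 + (-⅔ + (⅓)*(-208/883))) = √(1470733 + (-⅔ - 208/2649)) = √(1470733 - 658/883) = √(1298656581/883) = √1146713761023/883 ≈ 1212.7)
(1034670 + 844624)*(-4164*92 - 1760559) - h = (1034670 + 844624)*(-4164*92 - 1760559) - √1146713761023/883 = 1879294*(-383088 - 1760559) - √1146713761023/883 = 1879294*(-2143647) - √1146713761023/883 = -4028542945218 - √1146713761023/883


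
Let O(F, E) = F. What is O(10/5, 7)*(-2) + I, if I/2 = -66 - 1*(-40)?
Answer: -56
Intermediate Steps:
I = -52 (I = 2*(-66 - 1*(-40)) = 2*(-66 + 40) = 2*(-26) = -52)
O(10/5, 7)*(-2) + I = (10/5)*(-2) - 52 = (10*(⅕))*(-2) - 52 = 2*(-2) - 52 = -4 - 52 = -56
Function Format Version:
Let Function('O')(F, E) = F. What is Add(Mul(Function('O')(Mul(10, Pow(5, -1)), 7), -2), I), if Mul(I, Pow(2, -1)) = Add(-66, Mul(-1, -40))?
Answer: -56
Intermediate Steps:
I = -52 (I = Mul(2, Add(-66, Mul(-1, -40))) = Mul(2, Add(-66, 40)) = Mul(2, -26) = -52)
Add(Mul(Function('O')(Mul(10, Pow(5, -1)), 7), -2), I) = Add(Mul(Mul(10, Pow(5, -1)), -2), -52) = Add(Mul(Mul(10, Rational(1, 5)), -2), -52) = Add(Mul(2, -2), -52) = Add(-4, -52) = -56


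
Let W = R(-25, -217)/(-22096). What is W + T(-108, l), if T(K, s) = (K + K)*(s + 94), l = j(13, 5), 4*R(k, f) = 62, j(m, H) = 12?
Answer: -1011820063/44192 ≈ -22896.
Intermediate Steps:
R(k, f) = 31/2 (R(k, f) = (1/4)*62 = 31/2)
W = -31/44192 (W = (31/2)/(-22096) = (31/2)*(-1/22096) = -31/44192 ≈ -0.00070148)
l = 12
T(K, s) = 2*K*(94 + s) (T(K, s) = (2*K)*(94 + s) = 2*K*(94 + s))
W + T(-108, l) = -31/44192 + 2*(-108)*(94 + 12) = -31/44192 + 2*(-108)*106 = -31/44192 - 22896 = -1011820063/44192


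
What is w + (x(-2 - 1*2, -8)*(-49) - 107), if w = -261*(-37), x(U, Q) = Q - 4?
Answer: 10138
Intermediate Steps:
x(U, Q) = -4 + Q
w = 9657
w + (x(-2 - 1*2, -8)*(-49) - 107) = 9657 + ((-4 - 8)*(-49) - 107) = 9657 + (-12*(-49) - 107) = 9657 + (588 - 107) = 9657 + 481 = 10138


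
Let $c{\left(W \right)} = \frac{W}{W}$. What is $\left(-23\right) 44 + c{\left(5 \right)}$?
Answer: $-1011$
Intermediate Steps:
$c{\left(W \right)} = 1$
$\left(-23\right) 44 + c{\left(5 \right)} = \left(-23\right) 44 + 1 = -1012 + 1 = -1011$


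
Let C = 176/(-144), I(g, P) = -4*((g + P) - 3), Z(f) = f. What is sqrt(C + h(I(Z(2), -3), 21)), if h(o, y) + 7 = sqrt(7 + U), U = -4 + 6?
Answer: I*sqrt(47)/3 ≈ 2.2852*I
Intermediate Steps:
I(g, P) = 12 - 4*P - 4*g (I(g, P) = -4*((P + g) - 3) = -4*(-3 + P + g) = 12 - 4*P - 4*g)
U = 2
h(o, y) = -4 (h(o, y) = -7 + sqrt(7 + 2) = -7 + sqrt(9) = -7 + 3 = -4)
C = -11/9 (C = 176*(-1/144) = -11/9 ≈ -1.2222)
sqrt(C + h(I(Z(2), -3), 21)) = sqrt(-11/9 - 4) = sqrt(-47/9) = I*sqrt(47)/3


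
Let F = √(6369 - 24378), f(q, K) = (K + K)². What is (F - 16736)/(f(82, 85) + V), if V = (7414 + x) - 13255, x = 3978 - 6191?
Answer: -8368/10423 + 3*I*√2001/20846 ≈ -0.80284 + 0.0064376*I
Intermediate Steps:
x = -2213
f(q, K) = 4*K² (f(q, K) = (2*K)² = 4*K²)
V = -8054 (V = (7414 - 2213) - 13255 = 5201 - 13255 = -8054)
F = 3*I*√2001 (F = √(-18009) = 3*I*√2001 ≈ 134.2*I)
(F - 16736)/(f(82, 85) + V) = (3*I*√2001 - 16736)/(4*85² - 8054) = (-16736 + 3*I*√2001)/(4*7225 - 8054) = (-16736 + 3*I*√2001)/(28900 - 8054) = (-16736 + 3*I*√2001)/20846 = (-16736 + 3*I*√2001)*(1/20846) = -8368/10423 + 3*I*√2001/20846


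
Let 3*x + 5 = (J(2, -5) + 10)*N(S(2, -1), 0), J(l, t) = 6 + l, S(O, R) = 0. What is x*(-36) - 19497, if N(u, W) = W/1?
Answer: -19437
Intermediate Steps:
N(u, W) = W (N(u, W) = W*1 = W)
x = -5/3 (x = -5/3 + (((6 + 2) + 10)*0)/3 = -5/3 + ((8 + 10)*0)/3 = -5/3 + (18*0)/3 = -5/3 + (⅓)*0 = -5/3 + 0 = -5/3 ≈ -1.6667)
x*(-36) - 19497 = -5/3*(-36) - 19497 = 60 - 19497 = -19437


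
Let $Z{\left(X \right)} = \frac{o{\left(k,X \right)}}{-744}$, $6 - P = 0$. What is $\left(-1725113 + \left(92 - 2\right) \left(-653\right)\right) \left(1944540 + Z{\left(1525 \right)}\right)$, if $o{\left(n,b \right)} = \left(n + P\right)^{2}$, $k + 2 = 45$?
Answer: $- \frac{2580806612418997}{744} \approx -3.4688 \cdot 10^{12}$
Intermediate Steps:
$k = 43$ ($k = -2 + 45 = 43$)
$P = 6$ ($P = 6 - 0 = 6 + 0 = 6$)
$o{\left(n,b \right)} = \left(6 + n\right)^{2}$ ($o{\left(n,b \right)} = \left(n + 6\right)^{2} = \left(6 + n\right)^{2}$)
$Z{\left(X \right)} = - \frac{2401}{744}$ ($Z{\left(X \right)} = \frac{\left(6 + 43\right)^{2}}{-744} = 49^{2} \left(- \frac{1}{744}\right) = 2401 \left(- \frac{1}{744}\right) = - \frac{2401}{744}$)
$\left(-1725113 + \left(92 - 2\right) \left(-653\right)\right) \left(1944540 + Z{\left(1525 \right)}\right) = \left(-1725113 + \left(92 - 2\right) \left(-653\right)\right) \left(1944540 - \frac{2401}{744}\right) = \left(-1725113 + 90 \left(-653\right)\right) \frac{1446735359}{744} = \left(-1725113 - 58770\right) \frac{1446735359}{744} = \left(-1783883\right) \frac{1446735359}{744} = - \frac{2580806612418997}{744}$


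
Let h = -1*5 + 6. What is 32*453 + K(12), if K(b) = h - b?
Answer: 14485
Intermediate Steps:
h = 1 (h = -5 + 6 = 1)
K(b) = 1 - b
32*453 + K(12) = 32*453 + (1 - 1*12) = 14496 + (1 - 12) = 14496 - 11 = 14485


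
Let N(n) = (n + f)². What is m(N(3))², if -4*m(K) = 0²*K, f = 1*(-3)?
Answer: 0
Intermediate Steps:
f = -3
N(n) = (-3 + n)² (N(n) = (n - 3)² = (-3 + n)²)
m(K) = 0 (m(K) = -0²*K/4 = -0*K = -¼*0 = 0)
m(N(3))² = 0² = 0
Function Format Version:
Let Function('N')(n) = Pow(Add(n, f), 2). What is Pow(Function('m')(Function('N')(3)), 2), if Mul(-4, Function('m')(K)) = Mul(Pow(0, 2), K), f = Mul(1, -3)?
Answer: 0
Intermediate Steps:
f = -3
Function('N')(n) = Pow(Add(-3, n), 2) (Function('N')(n) = Pow(Add(n, -3), 2) = Pow(Add(-3, n), 2))
Function('m')(K) = 0 (Function('m')(K) = Mul(Rational(-1, 4), Mul(Pow(0, 2), K)) = Mul(Rational(-1, 4), Mul(0, K)) = Mul(Rational(-1, 4), 0) = 0)
Pow(Function('m')(Function('N')(3)), 2) = Pow(0, 2) = 0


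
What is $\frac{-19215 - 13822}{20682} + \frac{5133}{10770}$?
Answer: $- \frac{20803982}{18562095} \approx -1.1208$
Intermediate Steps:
$\frac{-19215 - 13822}{20682} + \frac{5133}{10770} = \left(-19215 - 13822\right) \frac{1}{20682} + 5133 \cdot \frac{1}{10770} = \left(-33037\right) \frac{1}{20682} + \frac{1711}{3590} = - \frac{33037}{20682} + \frac{1711}{3590} = - \frac{20803982}{18562095}$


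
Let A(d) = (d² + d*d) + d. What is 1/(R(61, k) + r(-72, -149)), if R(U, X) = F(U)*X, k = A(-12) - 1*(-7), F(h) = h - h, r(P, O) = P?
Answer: -1/72 ≈ -0.013889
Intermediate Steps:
A(d) = d + 2*d² (A(d) = (d² + d²) + d = 2*d² + d = d + 2*d²)
F(h) = 0
k = 283 (k = -12*(1 + 2*(-12)) - 1*(-7) = -12*(1 - 24) + 7 = -12*(-23) + 7 = 276 + 7 = 283)
R(U, X) = 0 (R(U, X) = 0*X = 0)
1/(R(61, k) + r(-72, -149)) = 1/(0 - 72) = 1/(-72) = -1/72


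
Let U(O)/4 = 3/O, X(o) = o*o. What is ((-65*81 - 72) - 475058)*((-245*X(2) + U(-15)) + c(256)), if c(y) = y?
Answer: 348190296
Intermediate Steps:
X(o) = o²
U(O) = 12/O (U(O) = 4*(3/O) = 12/O)
((-65*81 - 72) - 475058)*((-245*X(2) + U(-15)) + c(256)) = ((-65*81 - 72) - 475058)*((-245*2² + 12/(-15)) + 256) = ((-5265 - 72) - 475058)*((-245*4 + 12*(-1/15)) + 256) = (-5337 - 475058)*((-980 - ⅘) + 256) = -480395*(-4904/5 + 256) = -480395*(-3624/5) = 348190296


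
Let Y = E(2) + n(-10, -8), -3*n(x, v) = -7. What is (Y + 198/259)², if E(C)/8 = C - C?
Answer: 5793649/603729 ≈ 9.5964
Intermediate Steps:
n(x, v) = 7/3 (n(x, v) = -⅓*(-7) = 7/3)
E(C) = 0 (E(C) = 8*(C - C) = 8*0 = 0)
Y = 7/3 (Y = 0 + 7/3 = 7/3 ≈ 2.3333)
(Y + 198/259)² = (7/3 + 198/259)² = (2407/777)² = 5793649/603729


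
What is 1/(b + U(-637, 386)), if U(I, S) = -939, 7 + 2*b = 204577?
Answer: 1/101346 ≈ 9.8672e-6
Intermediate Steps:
b = 102285 (b = -7/2 + (½)*204577 = -7/2 + 204577/2 = 102285)
1/(b + U(-637, 386)) = 1/(102285 - 939) = 1/101346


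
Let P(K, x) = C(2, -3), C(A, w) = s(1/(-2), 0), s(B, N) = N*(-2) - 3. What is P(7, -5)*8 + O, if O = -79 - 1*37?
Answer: -140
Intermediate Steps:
s(B, N) = -3 - 2*N (s(B, N) = -2*N - 3 = -3 - 2*N)
C(A, w) = -3 (C(A, w) = -3 - 2*0 = -3 + 0 = -3)
P(K, x) = -3
O = -116 (O = -79 - 37 = -116)
P(7, -5)*8 + O = -3*8 - 116 = -24 - 116 = -140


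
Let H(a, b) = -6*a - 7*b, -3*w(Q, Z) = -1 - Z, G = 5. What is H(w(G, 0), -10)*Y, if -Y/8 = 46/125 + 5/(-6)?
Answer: 94928/375 ≈ 253.14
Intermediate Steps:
w(Q, Z) = 1/3 + Z/3 (w(Q, Z) = -(-1 - Z)/3 = 1/3 + Z/3)
Y = 1396/375 (Y = -8*(46/125 + 5/(-6)) = -8*(46*(1/125) + 5*(-1/6)) = -8*(46/125 - 5/6) = -8*(-349/750) = 1396/375 ≈ 3.7227)
H(a, b) = -7*b - 6*a
H(w(G, 0), -10)*Y = (-7*(-10) - 6*(1/3 + (1/3)*0))*(1396/375) = (70 - 6*(1/3 + 0))*(1396/375) = (70 - 6*1/3)*(1396/375) = (70 - 2)*(1396/375) = 68*(1396/375) = 94928/375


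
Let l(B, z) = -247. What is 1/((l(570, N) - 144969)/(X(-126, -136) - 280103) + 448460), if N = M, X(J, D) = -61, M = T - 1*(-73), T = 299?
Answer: 70041/31410623164 ≈ 2.2299e-6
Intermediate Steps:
M = 372 (M = 299 - 1*(-73) = 299 + 73 = 372)
N = 372
1/((l(570, N) - 144969)/(X(-126, -136) - 280103) + 448460) = 1/((-247 - 144969)/(-61 - 280103) + 448460) = 1/(-145216/(-280164) + 448460) = 1/(-145216*(-1/280164) + 448460) = 1/(36304/70041 + 448460) = 1/(31410623164/70041) = 70041/31410623164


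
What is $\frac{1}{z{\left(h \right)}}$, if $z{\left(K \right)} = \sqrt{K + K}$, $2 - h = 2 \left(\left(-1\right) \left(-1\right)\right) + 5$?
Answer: $- \frac{i \sqrt{10}}{10} \approx - 0.31623 i$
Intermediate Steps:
$h = -5$ ($h = 2 - \left(2 \left(\left(-1\right) \left(-1\right)\right) + 5\right) = 2 - \left(2 \cdot 1 + 5\right) = 2 - \left(2 + 5\right) = 2 - 7 = -5$)
$z{\left(K \right)} = \sqrt{2} \sqrt{K}$ ($z{\left(K \right)} = \sqrt{2 K} = \sqrt{2} \sqrt{K}$)
$\frac{1}{z{\left(h \right)}} = \frac{1}{\sqrt{2} \sqrt{-5}} = \frac{1}{\sqrt{2} i \sqrt{5}} = \frac{1}{i \sqrt{10}} = - \frac{i \sqrt{10}}{10}$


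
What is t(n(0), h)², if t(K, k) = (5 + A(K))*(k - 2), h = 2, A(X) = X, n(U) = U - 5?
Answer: 0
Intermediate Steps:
n(U) = -5 + U
t(K, k) = (-2 + k)*(5 + K) (t(K, k) = (5 + K)*(k - 2) = (5 + K)*(-2 + k) = (-2 + k)*(5 + K))
t(n(0), h)² = (-10 - 2*(-5 + 0) + 5*2 + (-5 + 0)*2)² = (-10 - 2*(-5) + 10 - 5*2)² = (-10 + 10 + 10 - 10)² = 0² = 0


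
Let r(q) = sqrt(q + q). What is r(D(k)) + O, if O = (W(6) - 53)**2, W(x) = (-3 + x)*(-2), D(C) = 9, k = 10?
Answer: 3481 + 3*sqrt(2) ≈ 3485.2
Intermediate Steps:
r(q) = sqrt(2)*sqrt(q) (r(q) = sqrt(2*q) = sqrt(2)*sqrt(q))
W(x) = 6 - 2*x
O = 3481 (O = ((6 - 2*6) - 53)**2 = ((6 - 12) - 53)**2 = (-6 - 53)**2 = (-59)**2 = 3481)
r(D(k)) + O = sqrt(2)*sqrt(9) + 3481 = sqrt(2)*3 + 3481 = 3*sqrt(2) + 3481 = 3481 + 3*sqrt(2)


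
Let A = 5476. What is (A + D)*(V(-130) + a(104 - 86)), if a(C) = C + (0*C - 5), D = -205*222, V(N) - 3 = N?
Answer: 4563876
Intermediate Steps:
V(N) = 3 + N
D = -45510
a(C) = -5 + C (a(C) = C + (0 - 5) = C - 5 = -5 + C)
(A + D)*(V(-130) + a(104 - 86)) = (5476 - 45510)*((3 - 130) + (-5 + (104 - 86))) = -40034*(-127 + (-5 + 18)) = -40034*(-127 + 13) = -40034*(-114) = 4563876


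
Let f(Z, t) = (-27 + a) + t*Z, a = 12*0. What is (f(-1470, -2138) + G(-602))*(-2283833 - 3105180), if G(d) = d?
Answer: -16933523708003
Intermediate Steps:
a = 0
f(Z, t) = -27 + Z*t (f(Z, t) = (-27 + 0) + t*Z = -27 + Z*t)
(f(-1470, -2138) + G(-602))*(-2283833 - 3105180) = ((-27 - 1470*(-2138)) - 602)*(-2283833 - 3105180) = ((-27 + 3142860) - 602)*(-5389013) = (3142833 - 602)*(-5389013) = 3142231*(-5389013) = -16933523708003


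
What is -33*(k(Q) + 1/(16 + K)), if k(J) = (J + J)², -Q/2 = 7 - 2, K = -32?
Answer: -211167/16 ≈ -13198.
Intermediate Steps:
Q = -10 (Q = -2*(7 - 2) = -2*5 = -10)
k(J) = 4*J² (k(J) = (2*J)² = 4*J²)
-33*(k(Q) + 1/(16 + K)) = -33*(4*(-10)² + 1/(16 - 32)) = -33*(4*100 + 1/(-16)) = -33*(400 - 1/16) = -33*6399/16 = -211167/16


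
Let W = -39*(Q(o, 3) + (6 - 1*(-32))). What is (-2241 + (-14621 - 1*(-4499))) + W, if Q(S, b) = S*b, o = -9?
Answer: -12792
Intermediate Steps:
W = -429 (W = -39*(-9*3 + (6 - 1*(-32))) = -39*(-27 + (6 + 32)) = -39*(-27 + 38) = -39*11 = -429)
(-2241 + (-14621 - 1*(-4499))) + W = (-2241 + (-14621 - 1*(-4499))) - 429 = (-2241 + (-14621 + 4499)) - 429 = (-2241 - 10122) - 429 = -12363 - 429 = -12792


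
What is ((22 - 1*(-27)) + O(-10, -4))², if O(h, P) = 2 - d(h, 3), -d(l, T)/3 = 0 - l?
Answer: 6561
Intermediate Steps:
d(l, T) = 3*l (d(l, T) = -3*(0 - l) = -(-3)*l = 3*l)
O(h, P) = 2 - 3*h
((22 - 1*(-27)) + O(-10, -4))² = ((22 - 1*(-27)) + (2 - 3*(-10)))² = ((22 + 27) + (2 + 30))² = (49 + 32)² = 81² = 6561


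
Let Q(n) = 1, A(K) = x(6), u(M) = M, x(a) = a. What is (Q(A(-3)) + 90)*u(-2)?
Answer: -182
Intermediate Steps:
A(K) = 6
(Q(A(-3)) + 90)*u(-2) = (1 + 90)*(-2) = 91*(-2) = -182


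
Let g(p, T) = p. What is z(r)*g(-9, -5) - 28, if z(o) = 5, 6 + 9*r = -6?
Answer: -73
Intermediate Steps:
r = -4/3 (r = -2/3 + (1/9)*(-6) = -2/3 - 2/3 = -4/3 ≈ -1.3333)
z(r)*g(-9, -5) - 28 = 5*(-9) - 28 = -45 - 28 = -73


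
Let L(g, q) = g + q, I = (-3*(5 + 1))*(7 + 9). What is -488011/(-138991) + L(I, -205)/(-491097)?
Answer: 239729260630/68258063127 ≈ 3.5121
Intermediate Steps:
I = -288 (I = -3*6*16 = -18*16 = -288)
-488011/(-138991) + L(I, -205)/(-491097) = -488011/(-138991) + (-288 - 205)/(-491097) = -488011*(-1/138991) - 493*(-1/491097) = 488011/138991 + 493/491097 = 239729260630/68258063127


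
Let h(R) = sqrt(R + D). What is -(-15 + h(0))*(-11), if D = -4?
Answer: -165 + 22*I ≈ -165.0 + 22.0*I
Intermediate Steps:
h(R) = sqrt(-4 + R) (h(R) = sqrt(R - 4) = sqrt(-4 + R))
-(-15 + h(0))*(-11) = -(-15 + sqrt(-4 + 0))*(-11) = -(-15 + sqrt(-4))*(-11) = -(-15 + 2*I)*(-11) = -(165 - 22*I) = -165 + 22*I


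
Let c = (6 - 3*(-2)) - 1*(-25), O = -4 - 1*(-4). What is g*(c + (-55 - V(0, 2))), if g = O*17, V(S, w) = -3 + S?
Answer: 0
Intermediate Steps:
O = 0 (O = -4 + 4 = 0)
g = 0 (g = 0*17 = 0)
c = 37 (c = (6 + 6) + 25 = 12 + 25 = 37)
g*(c + (-55 - V(0, 2))) = 0*(37 + (-55 - (-3 + 0))) = 0*(37 + (-55 - 1*(-3))) = 0*(37 + (-55 + 3)) = 0*(37 - 52) = 0*(-15) = 0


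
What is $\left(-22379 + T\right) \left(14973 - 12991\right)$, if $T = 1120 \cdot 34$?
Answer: $31119382$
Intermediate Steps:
$T = 38080$
$\left(-22379 + T\right) \left(14973 - 12991\right) = \left(-22379 + 38080\right) \left(14973 - 12991\right) = 15701 \cdot 1982 = 31119382$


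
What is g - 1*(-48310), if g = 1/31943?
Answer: 1543166331/31943 ≈ 48310.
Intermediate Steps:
g = 1/31943 ≈ 3.1306e-5
g - 1*(-48310) = 1/31943 - 1*(-48310) = 1/31943 + 48310 = 1543166331/31943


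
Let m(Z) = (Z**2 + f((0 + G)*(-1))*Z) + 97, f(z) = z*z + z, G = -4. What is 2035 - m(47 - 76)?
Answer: 1677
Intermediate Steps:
f(z) = z + z**2 (f(z) = z**2 + z = z + z**2)
m(Z) = 97 + Z**2 + 20*Z (m(Z) = (Z**2 + (((0 - 4)*(-1))*(1 + (0 - 4)*(-1)))*Z) + 97 = (Z**2 + ((-4*(-1))*(1 - 4*(-1)))*Z) + 97 = (Z**2 + (4*(1 + 4))*Z) + 97 = (Z**2 + (4*5)*Z) + 97 = (Z**2 + 20*Z) + 97 = 97 + Z**2 + 20*Z)
2035 - m(47 - 76) = 2035 - (97 + (47 - 76)**2 + 20*(47 - 76)) = 2035 - (97 + (-29)**2 + 20*(-29)) = 2035 - (97 + 841 - 580) = 2035 - 1*358 = 2035 - 358 = 1677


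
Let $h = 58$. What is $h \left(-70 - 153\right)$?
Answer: $-12934$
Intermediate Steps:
$h \left(-70 - 153\right) = 58 \left(-70 - 153\right) = 58 \left(-223\right) = -12934$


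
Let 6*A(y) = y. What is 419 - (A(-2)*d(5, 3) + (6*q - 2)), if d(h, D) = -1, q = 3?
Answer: 1208/3 ≈ 402.67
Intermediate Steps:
A(y) = y/6
419 - (A(-2)*d(5, 3) + (6*q - 2)) = 419 - (((1/6)*(-2))*(-1) + (6*3 - 2)) = 419 - (-1/3*(-1) + (18 - 2)) = 419 - (1/3 + 16) = 419 - 1*49/3 = 419 - 49/3 = 1208/3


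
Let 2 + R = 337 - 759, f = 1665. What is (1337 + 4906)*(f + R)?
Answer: 7747563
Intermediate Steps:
R = -424 (R = -2 + (337 - 759) = -2 - 422 = -424)
(1337 + 4906)*(f + R) = (1337 + 4906)*(1665 - 424) = 6243*1241 = 7747563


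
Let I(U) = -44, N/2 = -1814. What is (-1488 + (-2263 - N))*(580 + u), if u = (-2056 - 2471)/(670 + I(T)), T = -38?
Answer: -44102019/626 ≈ -70451.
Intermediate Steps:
N = -3628 (N = 2*(-1814) = -3628)
u = -4527/626 (u = (-2056 - 2471)/(670 - 44) = -4527/626 ≈ -7.2316)
(-1488 + (-2263 - N))*(580 + u) = (-1488 + (-2263 - 1*(-3628)))*(580 - 4527/626) = (-1488 + (-2263 + 3628))*(358553/626) = (-1488 + 1365)*(358553/626) = -123*358553/626 = -44102019/626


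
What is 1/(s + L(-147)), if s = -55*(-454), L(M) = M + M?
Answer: 1/24676 ≈ 4.0525e-5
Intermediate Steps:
L(M) = 2*M
s = 24970
1/(s + L(-147)) = 1/(24970 + 2*(-147)) = 1/(24970 - 294) = 1/24676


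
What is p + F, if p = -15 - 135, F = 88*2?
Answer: 26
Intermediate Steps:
F = 176
p = -150
p + F = -150 + 176 = 26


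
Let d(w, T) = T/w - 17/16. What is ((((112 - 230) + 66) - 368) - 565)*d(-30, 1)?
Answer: 51811/48 ≈ 1079.4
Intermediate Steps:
d(w, T) = -17/16 + T/w (d(w, T) = T/w - 17*1/16 = T/w - 17/16 = -17/16 + T/w)
((((112 - 230) + 66) - 368) - 565)*d(-30, 1) = ((((112 - 230) + 66) - 368) - 565)*(-17/16 + 1/(-30)) = (((-118 + 66) - 368) - 565)*(-17/16 + 1*(-1/30)) = ((-52 - 368) - 565)*(-17/16 - 1/30) = (-420 - 565)*(-263/240) = -985*(-263/240) = 51811/48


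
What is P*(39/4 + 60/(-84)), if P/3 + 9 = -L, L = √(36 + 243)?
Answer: -6831/28 - 2277*√31/28 ≈ -696.74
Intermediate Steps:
L = 3*√31 (L = √279 = 3*√31 ≈ 16.703)
P = -27 - 9*√31 (P = -27 + 3*(-3*√31) = -27 - 9*√31 ≈ -77.110)
P*(39/4 + 60/(-84)) = (-27 - 9*√31)*(39/4 + 60/(-84)) = (-27 - 9*√31)*(39*(¼) + 60*(-1/84)) = (-27 - 9*√31)*(39/4 - 5/7) = (-27 - 9*√31)*(253/28) = -6831/28 - 2277*√31/28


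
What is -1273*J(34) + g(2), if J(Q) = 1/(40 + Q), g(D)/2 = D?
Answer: -977/74 ≈ -13.203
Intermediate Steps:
g(D) = 2*D
-1273*J(34) + g(2) = -1273/(40 + 34) + 2*2 = -1273/74 + 4 = -977/74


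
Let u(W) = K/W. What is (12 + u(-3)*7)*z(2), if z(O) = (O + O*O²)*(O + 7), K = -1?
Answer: 1290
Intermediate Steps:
u(W) = -1/W
z(O) = (7 + O)*(O + O³) (z(O) = (O + O³)*(7 + O) = (7 + O)*(O + O³))
(12 + u(-3)*7)*z(2) = (12 - 1/(-3)*7)*(2*(7 + 2 + 2³ + 7*2²)) = (12 - 1*(-⅓)*7)*(2*(7 + 2 + 8 + 7*4)) = (12 + (⅓)*7)*(2*(7 + 2 + 8 + 28)) = (12 + 7/3)*(2*45) = (43/3)*90 = 1290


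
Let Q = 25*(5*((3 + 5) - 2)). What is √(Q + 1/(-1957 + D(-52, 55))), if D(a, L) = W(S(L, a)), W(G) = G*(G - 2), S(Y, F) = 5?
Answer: √2828521058/1942 ≈ 27.386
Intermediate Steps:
W(G) = G*(-2 + G)
D(a, L) = 15 (D(a, L) = 5*(-2 + 5) = 5*3 = 15)
Q = 750 (Q = 25*(5*(8 - 2)) = 25*(5*6) = 25*30 = 750)
√(Q + 1/(-1957 + D(-52, 55))) = √(750 + 1/(-1957 + 15)) = √(750 + 1/(-1942)) = √(750 - 1/1942) = √(1456499/1942) = √2828521058/1942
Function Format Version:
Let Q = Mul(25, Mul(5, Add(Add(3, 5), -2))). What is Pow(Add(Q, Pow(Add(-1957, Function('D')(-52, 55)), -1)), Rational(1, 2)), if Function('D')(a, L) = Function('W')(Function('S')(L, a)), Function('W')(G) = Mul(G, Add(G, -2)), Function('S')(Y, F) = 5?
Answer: Mul(Rational(1, 1942), Pow(2828521058, Rational(1, 2))) ≈ 27.386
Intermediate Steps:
Function('W')(G) = Mul(G, Add(-2, G))
Function('D')(a, L) = 15 (Function('D')(a, L) = Mul(5, Add(-2, 5)) = Mul(5, 3) = 15)
Q = 750 (Q = Mul(25, Mul(5, Add(8, -2))) = Mul(25, Mul(5, 6)) = Mul(25, 30) = 750)
Pow(Add(Q, Pow(Add(-1957, Function('D')(-52, 55)), -1)), Rational(1, 2)) = Pow(Add(750, Pow(Add(-1957, 15), -1)), Rational(1, 2)) = Pow(Add(750, Pow(-1942, -1)), Rational(1, 2)) = Pow(Add(750, Rational(-1, 1942)), Rational(1, 2)) = Pow(Rational(1456499, 1942), Rational(1, 2)) = Mul(Rational(1, 1942), Pow(2828521058, Rational(1, 2)))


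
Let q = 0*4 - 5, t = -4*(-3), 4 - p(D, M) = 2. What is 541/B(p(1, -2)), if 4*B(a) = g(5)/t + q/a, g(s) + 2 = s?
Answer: -8656/9 ≈ -961.78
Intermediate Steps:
p(D, M) = 2 (p(D, M) = 4 - 1*2 = 4 - 2 = 2)
g(s) = -2 + s
t = 12
q = -5 (q = 0 - 5 = -5)
B(a) = 1/16 - 5/(4*a) (B(a) = ((-2 + 5)/12 - 5/a)/4 = (3*(1/12) - 5/a)/4 = (¼ - 5/a)/4 = 1/16 - 5/(4*a))
541/B(p(1, -2)) = 541/(((1/16)*(-20 + 2)/2)) = 541/(((1/16)*(½)*(-18))) = 541/(-9/16) = 541*(-16/9) = -8656/9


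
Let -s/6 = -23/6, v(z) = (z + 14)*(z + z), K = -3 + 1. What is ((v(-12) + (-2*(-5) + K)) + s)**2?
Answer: 289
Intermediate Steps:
K = -2
v(z) = 2*z*(14 + z) (v(z) = (14 + z)*(2*z) = 2*z*(14 + z))
s = 23 (s = -(-138)/6 = -6*(-23/6) = 23)
((v(-12) + (-2*(-5) + K)) + s)**2 = ((2*(-12)*(14 - 12) + (-2*(-5) - 2)) + 23)**2 = ((2*(-12)*2 + (10 - 2)) + 23)**2 = ((-48 + 8) + 23)**2 = (-40 + 23)**2 = (-17)**2 = 289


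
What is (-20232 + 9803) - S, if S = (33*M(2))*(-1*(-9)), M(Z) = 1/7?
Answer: -73300/7 ≈ -10471.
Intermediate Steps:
M(Z) = 1/7
S = 297/7 (S = (33*(1/7))*(-1*(-9)) = (33/7)*9 = 297/7 ≈ 42.429)
(-20232 + 9803) - S = (-20232 + 9803) - 1*297/7 = -10429 - 297/7 = -73300/7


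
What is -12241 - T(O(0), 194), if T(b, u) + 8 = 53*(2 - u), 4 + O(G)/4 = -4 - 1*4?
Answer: -2057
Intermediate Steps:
O(G) = -48 (O(G) = -16 + 4*(-4 - 1*4) = -16 + 4*(-4 - 4) = -16 + 4*(-8) = -16 - 32 = -48)
T(b, u) = 98 - 53*u (T(b, u) = -8 + 53*(2 - u) = -8 + (106 - 53*u) = 98 - 53*u)
-12241 - T(O(0), 194) = -12241 - (98 - 53*194) = -12241 - (98 - 10282) = -12241 - 1*(-10184) = -12241 + 10184 = -2057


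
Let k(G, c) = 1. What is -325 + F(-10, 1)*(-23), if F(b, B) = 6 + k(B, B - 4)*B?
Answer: -486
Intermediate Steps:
F(b, B) = 6 + B (F(b, B) = 6 + 1*B = 6 + B)
-325 + F(-10, 1)*(-23) = -325 + (6 + 1)*(-23) = -325 + 7*(-23) = -325 - 161 = -486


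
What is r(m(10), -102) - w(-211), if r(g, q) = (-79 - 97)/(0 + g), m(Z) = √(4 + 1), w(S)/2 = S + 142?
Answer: 138 - 176*√5/5 ≈ 59.290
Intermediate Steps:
w(S) = 284 + 2*S (w(S) = 2*(S + 142) = 2*(142 + S) = 284 + 2*S)
m(Z) = √5
r(g, q) = -176/g
r(m(10), -102) - w(-211) = -176*√5/5 - (284 + 2*(-211)) = -176*√5/5 - (284 - 422) = -176*√5/5 - 1*(-138) = -176*√5/5 + 138 = 138 - 176*√5/5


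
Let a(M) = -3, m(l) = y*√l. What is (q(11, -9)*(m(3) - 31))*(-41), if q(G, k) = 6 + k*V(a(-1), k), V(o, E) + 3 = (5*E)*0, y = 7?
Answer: 41943 - 9471*√3 ≈ 25539.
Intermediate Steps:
m(l) = 7*√l
V(o, E) = -3 (V(o, E) = -3 + (5*E)*0 = -3 + 0 = -3)
q(G, k) = 6 - 3*k (q(G, k) = 6 + k*(-3) = 6 - 3*k)
(q(11, -9)*(m(3) - 31))*(-41) = ((6 - 3*(-9))*(7*√3 - 31))*(-41) = ((6 + 27)*(-31 + 7*√3))*(-41) = (33*(-31 + 7*√3))*(-41) = (-1023 + 231*√3)*(-41) = 41943 - 9471*√3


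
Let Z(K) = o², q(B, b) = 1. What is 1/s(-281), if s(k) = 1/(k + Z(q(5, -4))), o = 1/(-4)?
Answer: -4495/16 ≈ -280.94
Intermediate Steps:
o = -¼ ≈ -0.25000
Z(K) = 1/16 (Z(K) = (-¼)² = 1/16)
s(k) = 1/(1/16 + k) (s(k) = 1/(k + 1/16) = 1/(1/16 + k))
1/s(-281) = 1/(16/(1 + 16*(-281))) = 1/(16/(1 - 4496)) = 1/(16/(-4495)) = 1/(16*(-1/4495)) = 1/(-16/4495) = -4495/16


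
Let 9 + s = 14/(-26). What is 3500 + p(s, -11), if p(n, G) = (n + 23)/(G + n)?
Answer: 934325/267 ≈ 3499.3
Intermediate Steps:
s = -124/13 (s = -9 + 14/(-26) = -9 + 14*(-1/26) = -9 - 7/13 = -124/13 ≈ -9.5385)
p(n, G) = (23 + n)/(G + n)
3500 + p(s, -11) = 3500 + (23 - 124/13)/(-11 - 124/13) = 3500 + (175/13)/(-267/13) = 3500 - 13/267*175/13 = 3500 - 175/267 = 934325/267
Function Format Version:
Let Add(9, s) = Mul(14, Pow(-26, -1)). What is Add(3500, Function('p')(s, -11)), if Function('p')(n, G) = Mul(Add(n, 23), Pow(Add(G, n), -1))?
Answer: Rational(934325, 267) ≈ 3499.3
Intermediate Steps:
s = Rational(-124, 13) (s = Add(-9, Mul(14, Pow(-26, -1))) = Add(-9, Mul(14, Rational(-1, 26))) = Add(-9, Rational(-7, 13)) = Rational(-124, 13) ≈ -9.5385)
Function('p')(n, G) = Mul(Pow(Add(G, n), -1), Add(23, n)) (Function('p')(n, G) = Mul(Add(23, n), Pow(Add(G, n), -1)) = Mul(Pow(Add(G, n), -1), Add(23, n)))
Add(3500, Function('p')(s, -11)) = Add(3500, Mul(Pow(Add(-11, Rational(-124, 13)), -1), Add(23, Rational(-124, 13)))) = Add(3500, Mul(Pow(Rational(-267, 13), -1), Rational(175, 13))) = Add(3500, Mul(Rational(-13, 267), Rational(175, 13))) = Add(3500, Rational(-175, 267)) = Rational(934325, 267)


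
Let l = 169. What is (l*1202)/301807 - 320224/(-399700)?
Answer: 44460025842/30158064475 ≈ 1.4742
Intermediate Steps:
(l*1202)/301807 - 320224/(-399700) = (169*1202)/301807 - 320224/(-399700) = 203138*(1/301807) - 320224*(-1/399700) = 203138/301807 + 80056/99925 = 44460025842/30158064475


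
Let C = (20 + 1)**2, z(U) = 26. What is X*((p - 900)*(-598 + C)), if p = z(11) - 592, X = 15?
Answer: 3452430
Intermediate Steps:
C = 441 (C = 21**2 = 441)
p = -566 (p = 26 - 592 = -566)
X*((p - 900)*(-598 + C)) = 15*((-566 - 900)*(-598 + 441)) = 15*(-1466*(-157)) = 15*230162 = 3452430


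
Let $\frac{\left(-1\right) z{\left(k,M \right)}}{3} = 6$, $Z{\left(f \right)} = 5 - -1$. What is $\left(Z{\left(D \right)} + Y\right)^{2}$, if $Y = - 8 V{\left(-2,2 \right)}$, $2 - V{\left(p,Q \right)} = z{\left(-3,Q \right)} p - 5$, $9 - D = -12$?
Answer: $56644$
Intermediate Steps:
$D = 21$ ($D = 9 - -12 = 9 + 12 = 21$)
$Z{\left(f \right)} = 6$ ($Z{\left(f \right)} = 5 + 1 = 6$)
$z{\left(k,M \right)} = -18$ ($z{\left(k,M \right)} = \left(-3\right) 6 = -18$)
$V{\left(p,Q \right)} = 7 + 18 p$ ($V{\left(p,Q \right)} = 2 - \left(- 18 p - 5\right) = 2 - \left(-5 - 18 p\right) = 2 + \left(5 + 18 p\right) = 7 + 18 p$)
$Y = 232$ ($Y = - 8 \left(7 + 18 \left(-2\right)\right) = - 8 \left(7 - 36\right) = \left(-8\right) \left(-29\right) = 232$)
$\left(Z{\left(D \right)} + Y\right)^{2} = \left(6 + 232\right)^{2} = 238^{2} = 56644$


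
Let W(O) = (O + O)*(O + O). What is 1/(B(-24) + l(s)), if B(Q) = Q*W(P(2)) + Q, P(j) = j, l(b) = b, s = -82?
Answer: -1/490 ≈ -0.0020408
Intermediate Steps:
W(O) = 4*O² (W(O) = (2*O)*(2*O) = 4*O²)
B(Q) = 17*Q (B(Q) = Q*(4*2²) + Q = Q*(4*4) + Q = Q*16 + Q = 16*Q + Q = 17*Q)
1/(B(-24) + l(s)) = 1/(17*(-24) - 82) = 1/(-408 - 82) = 1/(-490) = -1/490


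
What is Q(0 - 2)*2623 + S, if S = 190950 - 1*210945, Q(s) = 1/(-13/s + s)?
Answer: -174709/9 ≈ -19412.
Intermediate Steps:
Q(s) = 1/(s - 13/s)
S = -19995 (S = 190950 - 210945 = -19995)
Q(0 - 2)*2623 + S = ((0 - 2)/(-13 + (0 - 2)²))*2623 - 19995 = -2/(-13 + (-2)²)*2623 - 19995 = -2/(-13 + 4)*2623 - 19995 = -2/(-9)*2623 - 19995 = -2*(-⅑)*2623 - 19995 = (2/9)*2623 - 19995 = 5246/9 - 19995 = -174709/9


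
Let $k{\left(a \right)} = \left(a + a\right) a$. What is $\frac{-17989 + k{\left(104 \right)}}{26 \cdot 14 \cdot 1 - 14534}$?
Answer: $- \frac{3643}{14170} \approx -0.25709$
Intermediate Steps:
$k{\left(a \right)} = 2 a^{2}$ ($k{\left(a \right)} = 2 a a = 2 a^{2}$)
$\frac{-17989 + k{\left(104 \right)}}{26 \cdot 14 \cdot 1 - 14534} = \frac{-17989 + 2 \cdot 104^{2}}{26 \cdot 14 \cdot 1 - 14534} = \frac{-17989 + 2 \cdot 10816}{364 \cdot 1 - 14534} = \frac{-17989 + 21632}{364 - 14534} = \frac{3643}{-14170} = 3643 \left(- \frac{1}{14170}\right) = - \frac{3643}{14170}$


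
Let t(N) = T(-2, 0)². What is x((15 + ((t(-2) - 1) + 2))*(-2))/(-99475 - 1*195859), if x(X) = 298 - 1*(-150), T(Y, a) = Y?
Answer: -224/147667 ≈ -0.0015169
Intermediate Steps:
t(N) = 4 (t(N) = (-2)² = 4)
x(X) = 448 (x(X) = 298 + 150 = 448)
x((15 + ((t(-2) - 1) + 2))*(-2))/(-99475 - 1*195859) = 448/(-99475 - 1*195859) = 448/(-99475 - 195859) = 448/(-295334) = 448*(-1/295334) = -224/147667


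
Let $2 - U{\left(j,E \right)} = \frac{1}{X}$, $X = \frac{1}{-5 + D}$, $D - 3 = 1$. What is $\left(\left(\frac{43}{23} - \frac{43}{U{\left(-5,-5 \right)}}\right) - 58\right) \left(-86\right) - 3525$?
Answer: $\frac{174907}{69} \approx 2534.9$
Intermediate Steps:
$D = 4$ ($D = 3 + 1 = 4$)
$X = -1$ ($X = \frac{1}{-5 + 4} = \frac{1}{-1} = -1$)
$U{\left(j,E \right)} = 3$ ($U{\left(j,E \right)} = 2 - \frac{1}{-1} = 2 - -1 = 2 + 1 = 3$)
$\left(\left(\frac{43}{23} - \frac{43}{U{\left(-5,-5 \right)}}\right) - 58\right) \left(-86\right) - 3525 = \left(\left(\frac{43}{23} - \frac{43}{3}\right) - 58\right) \left(-86\right) - 3525 = \left(- \frac{860}{69} - 58\right) \left(-86\right) - 3525 = \left(- \frac{4862}{69}\right) \left(-86\right) - 3525 = \frac{418132}{69} - 3525 = \frac{174907}{69}$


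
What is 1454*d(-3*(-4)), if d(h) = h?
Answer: 17448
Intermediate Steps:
1454*d(-3*(-4)) = 1454*(-3*(-4)) = 1454*12 = 17448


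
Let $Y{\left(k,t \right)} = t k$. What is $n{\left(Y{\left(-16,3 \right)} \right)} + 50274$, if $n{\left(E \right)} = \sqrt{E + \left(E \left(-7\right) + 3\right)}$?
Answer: $50274 + \sqrt{291} \approx 50291.0$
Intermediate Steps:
$Y{\left(k,t \right)} = k t$
$n{\left(E \right)} = \sqrt{3 - 6 E}$ ($n{\left(E \right)} = \sqrt{E - \left(-3 + 7 E\right)} = \sqrt{3 - 6 E}$)
$n{\left(Y{\left(-16,3 \right)} \right)} + 50274 = \sqrt{3 - 6 \left(\left(-16\right) 3\right)} + 50274 = \sqrt{3 - -288} + 50274 = \sqrt{3 + 288} + 50274 = \sqrt{291} + 50274 = 50274 + \sqrt{291}$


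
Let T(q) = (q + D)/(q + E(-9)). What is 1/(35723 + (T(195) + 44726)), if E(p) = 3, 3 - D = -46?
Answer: 99/7964573 ≈ 1.2430e-5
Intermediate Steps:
D = 49 (D = 3 - 1*(-46) = 3 + 46 = 49)
T(q) = (49 + q)/(3 + q) (T(q) = (q + 49)/(q + 3) = (49 + q)/(3 + q))
1/(35723 + (T(195) + 44726)) = 1/(35723 + ((49 + 195)/(3 + 195) + 44726)) = 1/(35723 + (244/198 + 44726)) = 1/(35723 + ((1/198)*244 + 44726)) = 1/(35723 + (122/99 + 44726)) = 1/(35723 + 4427996/99) = 1/(7964573/99) = 99/7964573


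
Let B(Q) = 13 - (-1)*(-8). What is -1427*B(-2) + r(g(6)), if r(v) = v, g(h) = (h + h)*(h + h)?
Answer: -6991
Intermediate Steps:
g(h) = 4*h² (g(h) = (2*h)*(2*h) = 4*h²)
B(Q) = 5 (B(Q) = 13 - 1*8 = 13 - 8 = 5)
-1427*B(-2) + r(g(6)) = -1427*5 + 4*6² = -7135 + 4*36 = -7135 + 144 = -6991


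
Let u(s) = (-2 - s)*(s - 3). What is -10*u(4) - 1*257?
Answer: -197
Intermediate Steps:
u(s) = (-3 + s)*(-2 - s) (u(s) = (-2 - s)*(-3 + s) = (-3 + s)*(-2 - s))
-10*u(4) - 1*257 = -10*(6 + 4 - 1*4²) - 1*257 = -10*(6 + 4 - 1*16) - 257 = -10*(6 + 4 - 16) - 257 = -10*(-6) - 257 = 60 - 257 = -197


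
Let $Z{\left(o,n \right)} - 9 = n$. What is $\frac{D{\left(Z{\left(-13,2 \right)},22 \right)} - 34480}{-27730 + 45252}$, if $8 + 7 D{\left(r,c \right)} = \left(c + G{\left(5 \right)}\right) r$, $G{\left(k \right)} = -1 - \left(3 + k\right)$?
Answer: $- \frac{241225}{122654} \approx -1.9667$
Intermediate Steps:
$G{\left(k \right)} = -4 - k$ ($G{\left(k \right)} = -1 - \left(3 + k\right) = -4 - k$)
$Z{\left(o,n \right)} = 9 + n$
$D{\left(r,c \right)} = - \frac{8}{7} + \frac{r \left(-9 + c\right)}{7}$ ($D{\left(r,c \right)} = - \frac{8}{7} + \frac{\left(c - 9\right) r}{7} = - \frac{8}{7} + \frac{\left(-9 + c\right) r}{7} = - \frac{8}{7} + \frac{r \left(-9 + c\right)}{7}$)
$\frac{D{\left(Z{\left(-13,2 \right)},22 \right)} - 34480}{-27730 + 45252} = \frac{\left(- \frac{8}{7} - \frac{9 \left(9 + 2\right)}{7} + \frac{1}{7} \cdot 22 \left(9 + 2\right)\right) - 34480}{-27730 + 45252} = \frac{\left(- \frac{8}{7} - \frac{99}{7} + \frac{1}{7} \cdot 22 \cdot 11\right) - 34480}{17522} = \left(\left(- \frac{8}{7} - \frac{99}{7} + \frac{242}{7}\right) - 34480\right) \frac{1}{17522} = \left(\frac{135}{7} - 34480\right) \frac{1}{17522} = \left(- \frac{241225}{7}\right) \frac{1}{17522} = - \frac{241225}{122654}$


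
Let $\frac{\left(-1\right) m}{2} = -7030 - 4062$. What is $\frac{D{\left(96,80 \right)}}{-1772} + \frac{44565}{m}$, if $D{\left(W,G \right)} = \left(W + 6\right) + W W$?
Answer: $- \frac{31935333}{9827512} \approx -3.2496$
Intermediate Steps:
$m = 22184$ ($m = - 2 \left(-7030 - 4062\right) = \left(-2\right) \left(-11092\right) = 22184$)
$D{\left(W,G \right)} = 6 + W + W^{2}$ ($D{\left(W,G \right)} = \left(6 + W\right) + W^{2} = 6 + W + W^{2}$)
$\frac{D{\left(96,80 \right)}}{-1772} + \frac{44565}{m} = \frac{6 + 96 + 96^{2}}{-1772} + \frac{44565}{22184} = \left(6 + 96 + 9216\right) \left(- \frac{1}{1772}\right) + 44565 \cdot \frac{1}{22184} = 9318 \left(- \frac{1}{1772}\right) + \frac{44565}{22184} = - \frac{4659}{886} + \frac{44565}{22184} = - \frac{31935333}{9827512}$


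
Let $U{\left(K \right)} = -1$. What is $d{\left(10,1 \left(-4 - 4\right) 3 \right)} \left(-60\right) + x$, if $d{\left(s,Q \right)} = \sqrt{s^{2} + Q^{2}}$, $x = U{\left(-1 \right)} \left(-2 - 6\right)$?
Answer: $-1552$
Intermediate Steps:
$x = 8$ ($x = - (-2 - 6) = \left(-1\right) \left(-8\right) = 8$)
$d{\left(s,Q \right)} = \sqrt{Q^{2} + s^{2}}$
$d{\left(10,1 \left(-4 - 4\right) 3 \right)} \left(-60\right) + x = \sqrt{\left(1 \left(-4 - 4\right) 3\right)^{2} + 10^{2}} \left(-60\right) + 8 = \sqrt{\left(1 \left(-4 - 4\right) 3\right)^{2} + 100} \left(-60\right) + 8 = \sqrt{\left(1 \left(-8\right) 3\right)^{2} + 100} \left(-60\right) + 8 = \sqrt{\left(\left(-8\right) 3\right)^{2} + 100} \left(-60\right) + 8 = \sqrt{\left(-24\right)^{2} + 100} \left(-60\right) + 8 = \sqrt{576 + 100} \left(-60\right) + 8 = \sqrt{676} \left(-60\right) + 8 = 26 \left(-60\right) + 8 = -1560 + 8 = -1552$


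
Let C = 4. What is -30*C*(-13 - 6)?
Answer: 2280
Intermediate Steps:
-30*C*(-13 - 6) = -120*(-13 - 6) = -120*(-19) = -30*(-76) = 2280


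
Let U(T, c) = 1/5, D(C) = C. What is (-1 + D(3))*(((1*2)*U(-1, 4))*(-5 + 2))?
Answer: -12/5 ≈ -2.4000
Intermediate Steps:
U(T, c) = 1/5
(-1 + D(3))*(((1*2)*U(-1, 4))*(-5 + 2)) = (-1 + 3)*(((1*2)*(1/5))*(-5 + 2)) = 2*((2*(1/5))*(-3)) = 2*((2/5)*(-3)) = 2*(-6/5) = -12/5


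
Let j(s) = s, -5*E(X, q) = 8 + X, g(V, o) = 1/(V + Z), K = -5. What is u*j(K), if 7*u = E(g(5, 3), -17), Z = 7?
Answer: 97/84 ≈ 1.1548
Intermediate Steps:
g(V, o) = 1/(7 + V) (g(V, o) = 1/(V + 7) = 1/(7 + V))
E(X, q) = -8/5 - X/5 (E(X, q) = -(8 + X)/5 = -8/5 - X/5)
u = -97/420 (u = (-8/5 - 1/(5*(7 + 5)))/7 = (-8/5 - 1/5/12)/7 = (-8/5 - 1/5*1/12)/7 = (-8/5 - 1/60)/7 = (1/7)*(-97/60) = -97/420 ≈ -0.23095)
u*j(K) = -97/420*(-5) = 97/84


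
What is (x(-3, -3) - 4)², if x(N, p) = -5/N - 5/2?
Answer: 841/36 ≈ 23.361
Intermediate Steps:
x(N, p) = -5/2 - 5/N (x(N, p) = -5/N - 5*½ = -5/N - 5/2 = -5/2 - 5/N)
(x(-3, -3) - 4)² = ((-5/2 - 5/(-3)) - 4)² = ((-5/2 - 5*(-⅓)) - 4)² = ((-5/2 + 5/3) - 4)² = (-⅚ - 4)² = (-29/6)² = 841/36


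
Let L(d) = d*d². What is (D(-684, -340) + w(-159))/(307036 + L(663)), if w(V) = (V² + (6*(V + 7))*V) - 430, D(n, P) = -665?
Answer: 169194/291741283 ≈ 0.00057995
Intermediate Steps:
L(d) = d³
w(V) = -430 + V² + V*(42 + 6*V) (w(V) = (V² + (6*(7 + V))*V) - 430 = (V² + (42 + 6*V)*V) - 430 = (V² + V*(42 + 6*V)) - 430 = -430 + V² + V*(42 + 6*V))
(D(-684, -340) + w(-159))/(307036 + L(663)) = (-665 + (-430 + 7*(-159)² + 42*(-159)))/(307036 + 663³) = (-665 + (-430 + 7*25281 - 6678))/(307036 + 291434247) = (-665 + (-430 + 176967 - 6678))/291741283 = (-665 + 169859)*(1/291741283) = 169194*(1/291741283) = 169194/291741283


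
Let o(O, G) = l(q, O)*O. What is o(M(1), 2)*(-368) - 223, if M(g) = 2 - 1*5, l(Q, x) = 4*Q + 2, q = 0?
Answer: 1985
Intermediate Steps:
l(Q, x) = 2 + 4*Q
M(g) = -3 (M(g) = 2 - 5 = -3)
o(O, G) = 2*O (o(O, G) = (2 + 4*0)*O = (2 + 0)*O = 2*O)
o(M(1), 2)*(-368) - 223 = (2*(-3))*(-368) - 223 = -6*(-368) - 223 = 2208 - 223 = 1985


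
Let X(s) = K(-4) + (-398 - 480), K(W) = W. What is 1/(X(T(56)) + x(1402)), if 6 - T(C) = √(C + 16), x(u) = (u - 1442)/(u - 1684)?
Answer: -141/124342 ≈ -0.0011340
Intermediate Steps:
x(u) = (-1442 + u)/(-1684 + u)
T(C) = 6 - √(16 + C) (T(C) = 6 - √(C + 16) = 6 - √(16 + C))
X(s) = -882 (X(s) = -4 + (-398 - 480) = -4 - 878 = -882)
1/(X(T(56)) + x(1402)) = 1/(-882 + (-1442 + 1402)/(-1684 + 1402)) = 1/(-882 - 40/(-282)) = 1/(-882 - 1/282*(-40)) = 1/(-882 + 20/141) = 1/(-124342/141) = -141/124342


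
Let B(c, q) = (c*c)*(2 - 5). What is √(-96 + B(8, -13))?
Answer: 12*I*√2 ≈ 16.971*I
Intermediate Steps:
B(c, q) = -3*c² (B(c, q) = c²*(-3) = -3*c²)
√(-96 + B(8, -13)) = √(-96 - 3*8²) = √(-96 - 3*64) = √(-96 - 192) = √(-288) = 12*I*√2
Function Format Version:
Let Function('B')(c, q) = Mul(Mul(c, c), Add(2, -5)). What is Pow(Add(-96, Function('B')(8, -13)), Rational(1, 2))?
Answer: Mul(12, I, Pow(2, Rational(1, 2))) ≈ Mul(16.971, I)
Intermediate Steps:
Function('B')(c, q) = Mul(-3, Pow(c, 2)) (Function('B')(c, q) = Mul(Pow(c, 2), -3) = Mul(-3, Pow(c, 2)))
Pow(Add(-96, Function('B')(8, -13)), Rational(1, 2)) = Pow(Add(-96, Mul(-3, Pow(8, 2))), Rational(1, 2)) = Pow(Add(-96, Mul(-3, 64)), Rational(1, 2)) = Pow(Add(-96, -192), Rational(1, 2)) = Pow(-288, Rational(1, 2)) = Mul(12, I, Pow(2, Rational(1, 2)))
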